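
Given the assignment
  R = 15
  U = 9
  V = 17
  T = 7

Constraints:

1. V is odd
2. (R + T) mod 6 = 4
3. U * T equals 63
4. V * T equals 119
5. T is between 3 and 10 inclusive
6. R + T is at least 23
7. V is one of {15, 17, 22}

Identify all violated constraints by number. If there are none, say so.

1. V = 17 is odd  OK
2. R + T = 22; 22 mod 6 = 4  OK
3. U * T = 9 * 7 = 63  OK
4. V * T = 17 * 7 = 119  OK
5. T = 7 lies in [3, 10]  OK
6. R + T = 15 + 7 = 22; 22 < 23, bound 23 not met  FAIL
7. V = 17 is in {15, 17, 22}  OK

Constraint 6 is violated.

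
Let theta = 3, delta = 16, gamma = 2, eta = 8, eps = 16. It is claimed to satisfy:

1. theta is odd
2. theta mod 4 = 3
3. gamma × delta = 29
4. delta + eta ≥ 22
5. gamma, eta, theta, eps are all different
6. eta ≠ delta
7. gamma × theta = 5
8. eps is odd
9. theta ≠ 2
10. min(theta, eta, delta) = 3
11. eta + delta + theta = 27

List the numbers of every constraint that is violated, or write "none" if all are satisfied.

No — constraints 3, 7, and 8 are not satisfied.

1. theta = 3 is odd  OK
2. 3 mod 4 = 3  OK
3. gamma × delta = 2 × 16 = 32, not 29  FAIL
4. delta + eta = 16 + 8 = 24; 24 ≥ 22  OK
5. values 2, 8, 3, 16 are pairwise distinct  OK
6. eta = 8, delta = 16; distinct  OK
7. gamma × theta = 2 × 3 = 6, not 5  FAIL
8. eps = 16 is even  FAIL
9. theta = 3, and 3 ≠ 2  OK
10. min(3, 8, 16) = 3  OK
11. eta + delta + theta = 8 + 16 + 3 = 27  OK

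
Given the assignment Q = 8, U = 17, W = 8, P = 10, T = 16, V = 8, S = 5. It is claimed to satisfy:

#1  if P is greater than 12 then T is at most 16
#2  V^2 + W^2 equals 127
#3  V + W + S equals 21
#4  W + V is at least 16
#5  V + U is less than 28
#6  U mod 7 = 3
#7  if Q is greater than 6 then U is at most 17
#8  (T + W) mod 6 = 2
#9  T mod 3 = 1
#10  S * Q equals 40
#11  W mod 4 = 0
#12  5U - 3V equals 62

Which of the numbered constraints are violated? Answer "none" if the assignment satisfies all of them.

Constraints 2, 8, 12 are violated.

#1 P = 10, not > 12; antecedent false, conditional vacuously true  OK
#2 V^2 + W^2 = 8^2 + 8^2 = 64 + 64 = 128, not 127  FAIL
#3 V + W + S = 8 + 8 + 5 = 21  OK
#4 W + V = 8 + 8 = 16; 16 ≥ 16  OK
#5 V + U = 8 + 17 = 25; 25 < 28  OK
#6 17 mod 7 = 3  OK
#7 Q = 8 > 6, so we need U ≤ 17; U = 17 ≤ 17  OK
#8 T + W = 24; 24 mod 6 = 0, not 2  FAIL
#9 16 mod 3 = 1  OK
#10 S * Q = 5 * 8 = 40  OK
#11 8 mod 4 = 0  OK
#12 5U - 3V = 5(17) - 3(8) = 61, not 62  FAIL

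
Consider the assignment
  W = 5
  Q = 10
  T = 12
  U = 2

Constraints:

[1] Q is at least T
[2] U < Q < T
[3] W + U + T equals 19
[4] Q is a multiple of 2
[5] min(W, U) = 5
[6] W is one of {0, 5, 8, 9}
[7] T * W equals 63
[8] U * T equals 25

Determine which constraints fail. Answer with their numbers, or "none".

[1] Q = 10, T = 12; 10 < 12 (want ≥) — violated.
[2] values 2 < 10 < 12 — satisfied.
[3] W + U + T = 5 + 2 + 12 = 19 — satisfied.
[4] 10 / 2 = 5, so 2 divides 10 — satisfied.
[5] min(5, 2) = 2, not 5 — violated.
[6] W = 5 is in {0, 5, 8, 9} — satisfied.
[7] T * W = 12 * 5 = 60, not 63 — violated.
[8] U * T = 2 * 12 = 24, not 25 — violated.

No — constraints 1, 5, 7, and 8 are not satisfied.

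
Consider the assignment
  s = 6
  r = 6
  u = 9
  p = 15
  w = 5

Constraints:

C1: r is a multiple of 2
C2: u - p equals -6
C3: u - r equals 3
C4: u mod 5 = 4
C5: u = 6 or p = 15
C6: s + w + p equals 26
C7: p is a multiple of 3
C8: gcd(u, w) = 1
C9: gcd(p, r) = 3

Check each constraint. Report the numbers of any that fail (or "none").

The assignment satisfies every constraint.

C1: 6 / 2 = 3, so 2 divides 6  yes
C2: u - p = 9 - 15 = -6  yes
C3: u - r = 9 - 6 = 3  yes
C4: 9 mod 5 = 4  yes
C5: u = 9 ≠ 6, but p = 15 = 15 (second disjunct)  yes
C6: s + w + p = 6 + 5 + 15 = 26  yes
C7: 15 / 3 = 5, so 3 divides 15  yes
C8: gcd(9, 5) = 1  yes
C9: gcd(15, 6) = 3  yes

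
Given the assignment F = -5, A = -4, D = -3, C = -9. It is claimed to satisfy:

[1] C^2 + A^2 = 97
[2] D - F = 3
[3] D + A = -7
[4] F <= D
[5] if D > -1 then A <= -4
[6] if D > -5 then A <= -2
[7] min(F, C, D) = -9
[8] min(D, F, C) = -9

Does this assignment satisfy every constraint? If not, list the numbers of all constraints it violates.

Constraint 2 is violated.

[1] C^2 + A^2 = (-9)^2 + (-4)^2 = 81 + 16 = 97 — holds.
[2] D - F = -3 - (-5) = 2, not 3 — does not hold.
[3] D + A = -3 + (-4) = -7 — holds.
[4] F = -5, D = -3; -5 ≤ -3 — holds.
[5] D = -3, not > -1; antecedent false, conditional vacuously true — holds.
[6] D = -3 > -5, so we need A ≤ -2; A = -4 ≤ -2 — holds.
[7] min(-5, -9, -3) = -9 — holds.
[8] min(-3, -5, -9) = -9 — holds.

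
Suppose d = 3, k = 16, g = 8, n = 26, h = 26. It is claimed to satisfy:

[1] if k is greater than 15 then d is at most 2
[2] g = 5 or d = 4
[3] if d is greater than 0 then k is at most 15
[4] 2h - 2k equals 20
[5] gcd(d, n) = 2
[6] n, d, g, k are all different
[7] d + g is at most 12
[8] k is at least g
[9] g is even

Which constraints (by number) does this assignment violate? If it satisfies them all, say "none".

[1] k = 16 > 15, so we need d ≤ 2; but d = 3 > 2 — violated.
[2] g = 8 ≠ 5 and d = 3 ≠ 4; both disjuncts false — violated.
[3] d = 3 > 0, so we need k ≤ 15; but k = 16 > 15 — violated.
[4] 2h - 2k = 2(26) - 2(16) = 20 — OK.
[5] gcd(3, 26) = 1, not 2 — violated.
[6] values 26, 3, 8, 16 are pairwise distinct — OK.
[7] d + g = 3 + 8 = 11; 11 ≤ 12 — OK.
[8] k = 16, g = 8; 16 ≥ 8 — OK.
[9] g = 8 is even — OK.

No — constraints 1, 2, 3, 5 are not satisfied.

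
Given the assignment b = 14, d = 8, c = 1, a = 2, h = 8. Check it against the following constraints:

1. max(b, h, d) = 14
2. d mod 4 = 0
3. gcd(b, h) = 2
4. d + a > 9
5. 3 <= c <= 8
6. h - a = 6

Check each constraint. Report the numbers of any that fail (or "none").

1. max(14, 8, 8) = 14 — holds.
2. 8 mod 4 = 0 — holds.
3. gcd(14, 8) = 2 — holds.
4. d + a = 8 + 2 = 10; 10 > 9 — holds.
5. c = 1 is outside [3, 8] — does not hold.
6. h - a = 8 - 2 = 6 — holds.

Violated: 5.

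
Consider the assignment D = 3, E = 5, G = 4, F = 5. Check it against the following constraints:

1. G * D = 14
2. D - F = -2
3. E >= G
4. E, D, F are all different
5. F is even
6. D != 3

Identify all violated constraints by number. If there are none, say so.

Constraints 1, 4, 5, and 6 are violated.

1. G * D = 4 * 3 = 12, not 14 — does not hold.
2. D - F = 3 - 5 = -2 — holds.
3. E = 5, G = 4; 5 ≥ 4 — holds.
4. E = F = 5, not all different — does not hold.
5. F = 5 is odd — does not hold.
6. D = 3, but 3 is required to differ — does not hold.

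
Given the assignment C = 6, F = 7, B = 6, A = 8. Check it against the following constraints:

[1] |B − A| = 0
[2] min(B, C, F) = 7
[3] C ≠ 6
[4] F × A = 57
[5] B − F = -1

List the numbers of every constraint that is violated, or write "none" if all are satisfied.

No — constraints 1, 2, 3, and 4 are not satisfied.

[1] |6 − 8| = 2, not 0  no
[2] min(6, 6, 7) = 6, not 7  no
[3] C = 6, but 6 is required to differ  no
[4] F × A = 7 × 8 = 56, not 57  no
[5] B − F = 6 − 7 = -1  yes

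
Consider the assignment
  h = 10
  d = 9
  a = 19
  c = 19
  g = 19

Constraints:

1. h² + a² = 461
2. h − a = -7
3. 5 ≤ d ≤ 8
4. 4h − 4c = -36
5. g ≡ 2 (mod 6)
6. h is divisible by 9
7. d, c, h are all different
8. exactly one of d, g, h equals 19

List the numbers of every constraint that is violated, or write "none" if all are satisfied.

The assignment fails constraints 2, 3, 5, 6.

1. h² + a² = 10² + 19² = 100 + 361 = 461 — satisfied.
2. h − a = 10 − 19 = -9, not -7 — violated.
3. d = 9 is outside [5, 8] — violated.
4. 4h − 4c = 4(10) − 4(19) = -36 — satisfied.
5. 19 mod 6 = 1, not 2 — violated.
6. 10 = 9×1 + 1, so 9 does not divide 10 — violated.
7. values 9, 19, 10 are pairwise distinct — satisfied.
8. d=9, g=19, h=10; 1 of them equals 19 — satisfied.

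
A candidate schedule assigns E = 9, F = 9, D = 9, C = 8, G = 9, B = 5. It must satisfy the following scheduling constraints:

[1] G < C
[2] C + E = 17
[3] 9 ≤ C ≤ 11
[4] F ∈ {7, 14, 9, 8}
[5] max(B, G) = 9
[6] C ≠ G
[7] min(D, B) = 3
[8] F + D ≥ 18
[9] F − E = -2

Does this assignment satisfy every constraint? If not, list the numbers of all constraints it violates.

Violated: 1, 3, 7, and 9.

[1] G = 9, C = 8; 9 ≥ 8 (want <)  FAIL
[2] C + E = 8 + 9 = 17  OK
[3] C = 8 is outside [9, 11]  FAIL
[4] F = 9 is in {7, 14, 9, 8}  OK
[5] max(5, 9) = 9  OK
[6] C = 8, G = 9; distinct  OK
[7] min(9, 5) = 5, not 3  FAIL
[8] F + D = 9 + 9 = 18; 18 ≥ 18  OK
[9] F − E = 9 − 9 = 0, not -2  FAIL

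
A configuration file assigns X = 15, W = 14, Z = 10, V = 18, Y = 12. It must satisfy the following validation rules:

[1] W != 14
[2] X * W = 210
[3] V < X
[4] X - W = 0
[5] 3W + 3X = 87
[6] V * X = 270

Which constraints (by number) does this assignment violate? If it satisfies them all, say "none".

[1] W = 14, but 14 is required to differ  ✘
[2] X * W = 15 * 14 = 210  ✔
[3] V = 18, X = 15; 18 ≥ 15 (want <)  ✘
[4] X - W = 15 - 14 = 1, not 0  ✘
[5] 3W + 3X = 3(14) + 3(15) = 87  ✔
[6] V * X = 18 * 15 = 270  ✔

The assignment fails constraints 1, 3, and 4.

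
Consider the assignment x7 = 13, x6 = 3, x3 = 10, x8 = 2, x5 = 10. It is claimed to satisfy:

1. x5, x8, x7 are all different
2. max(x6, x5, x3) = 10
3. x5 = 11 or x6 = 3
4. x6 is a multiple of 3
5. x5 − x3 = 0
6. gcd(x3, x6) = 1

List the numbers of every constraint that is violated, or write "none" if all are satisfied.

1. values 10, 2, 13 are pairwise distinct  holds
2. max(3, 10, 10) = 10  holds
3. x5 = 10 ≠ 11, but x6 = 3 = 3 (second disjunct)  holds
4. 3 / 3 = 1, so 3 divides 3  holds
5. x5 − x3 = 10 − 10 = 0  holds
6. gcd(10, 3) = 1  holds

No violations.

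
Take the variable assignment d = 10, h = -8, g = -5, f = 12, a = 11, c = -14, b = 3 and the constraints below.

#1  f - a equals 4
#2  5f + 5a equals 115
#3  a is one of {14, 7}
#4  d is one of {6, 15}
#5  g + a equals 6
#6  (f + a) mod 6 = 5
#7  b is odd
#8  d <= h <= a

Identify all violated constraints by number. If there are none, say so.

#1 f - a = 12 - 11 = 1, not 4 — fails.
#2 5f + 5a = 5(12) + 5(11) = 115 — holds.
#3 a = 11 is not in {14, 7} — fails.
#4 d = 10 is not in {6, 15} — fails.
#5 g + a = -5 + 11 = 6 — holds.
#6 f + a = 23; 23 mod 6 = 5 — holds.
#7 b = 3 is odd — holds.
#8 values 10, -8, 11; d = 10 is not <= h = -8 — fails.

Constraints 1, 3, 4, and 8 do not hold.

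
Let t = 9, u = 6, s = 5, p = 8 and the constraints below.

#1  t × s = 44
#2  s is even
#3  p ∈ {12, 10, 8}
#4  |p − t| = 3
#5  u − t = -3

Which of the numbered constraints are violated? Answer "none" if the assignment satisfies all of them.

Constraints 1, 2, 4 are violated.

#1 t × s = 9 × 5 = 45, not 44 — violated.
#2 s = 5 is odd — violated.
#3 p = 8 is in {12, 10, 8} — satisfied.
#4 |8 − 9| = 1, not 3 — violated.
#5 u − t = 6 − 9 = -3 — satisfied.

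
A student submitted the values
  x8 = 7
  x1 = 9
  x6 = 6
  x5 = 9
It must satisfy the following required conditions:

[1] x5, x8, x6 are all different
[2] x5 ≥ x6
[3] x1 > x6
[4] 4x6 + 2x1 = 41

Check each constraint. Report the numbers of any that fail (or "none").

[1] values 9, 7, 6 are pairwise distinct — OK.
[2] x5 = 9, x6 = 6; 9 ≥ 6 — OK.
[3] x1 = 9, x6 = 6; 9 > 6 — OK.
[4] 4x6 + 2x1 = 4(6) + 2(9) = 42, not 41 — violated.

No — constraint 4 is not satisfied.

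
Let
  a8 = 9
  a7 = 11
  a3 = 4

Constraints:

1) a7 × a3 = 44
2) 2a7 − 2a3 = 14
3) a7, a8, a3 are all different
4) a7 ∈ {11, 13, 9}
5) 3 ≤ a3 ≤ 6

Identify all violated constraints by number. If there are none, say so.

None — every constraint holds.

1) a7 × a3 = 11 × 4 = 44 — holds.
2) 2a7 − 2a3 = 2(11) − 2(4) = 14 — holds.
3) values 11, 9, 4 are pairwise distinct — holds.
4) a7 = 11 is in {11, 13, 9} — holds.
5) a3 = 4 lies in [3, 6] — holds.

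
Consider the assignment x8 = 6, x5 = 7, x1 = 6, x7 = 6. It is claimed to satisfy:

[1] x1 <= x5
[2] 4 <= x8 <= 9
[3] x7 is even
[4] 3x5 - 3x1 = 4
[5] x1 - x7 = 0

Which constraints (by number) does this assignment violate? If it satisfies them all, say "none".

Constraint 4 does not hold.

[1] x1 = 6, x5 = 7; 6 ≤ 7  true
[2] x8 = 6 lies in [4, 9]  true
[3] x7 = 6 is even  true
[4] 3x5 - 3x1 = 3(7) - 3(6) = 3, not 4  false
[5] x1 - x7 = 6 - 6 = 0  true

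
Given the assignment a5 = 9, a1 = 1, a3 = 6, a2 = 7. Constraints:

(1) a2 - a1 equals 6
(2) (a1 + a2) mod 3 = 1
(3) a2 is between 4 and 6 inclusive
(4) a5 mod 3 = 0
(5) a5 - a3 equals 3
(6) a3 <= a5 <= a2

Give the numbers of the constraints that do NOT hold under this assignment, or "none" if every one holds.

(1) a2 - a1 = 7 - 1 = 6 — OK.
(2) a1 + a2 = 8; 8 mod 3 = 2, not 1 — violated.
(3) a2 = 7 is outside [4, 6] — violated.
(4) 9 mod 3 = 0 — OK.
(5) a5 - a3 = 9 - 6 = 3 — OK.
(6) values 6, 9, 7; a5 = 9 is not <= a2 = 7 — violated.

No — constraints 2, 3, and 6 are not satisfied.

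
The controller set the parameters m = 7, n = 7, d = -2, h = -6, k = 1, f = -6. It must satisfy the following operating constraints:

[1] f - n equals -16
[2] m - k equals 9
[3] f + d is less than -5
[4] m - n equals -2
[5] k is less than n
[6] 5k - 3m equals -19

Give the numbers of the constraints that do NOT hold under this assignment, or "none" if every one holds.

[1] f - n = -6 - 7 = -13, not -16  false
[2] m - k = 7 - 1 = 6, not 9  false
[3] f + d = -6 + (-2) = -8; -8 < -5  true
[4] m - n = 7 - 7 = 0, not -2  false
[5] k = 1, n = 7; 1 < 7  true
[6] 5k - 3m = 5(1) - 3(7) = -16, not -19  false

Constraints 1, 2, 4, and 6 are violated.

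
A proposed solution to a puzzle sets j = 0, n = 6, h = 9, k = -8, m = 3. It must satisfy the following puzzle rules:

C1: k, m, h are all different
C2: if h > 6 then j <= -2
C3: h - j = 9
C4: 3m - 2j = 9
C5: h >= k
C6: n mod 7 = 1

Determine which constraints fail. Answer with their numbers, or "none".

The assignment fails constraints 2, 6.

C1: values -8, 3, 9 are pairwise distinct — OK.
C2: h = 9 > 6, so we need j ≤ -2; but j = 0 > -2 — violated.
C3: h - j = 9 - 0 = 9 — OK.
C4: 3m - 2j = 3(3) - 2(0) = 9 — OK.
C5: h = 9, k = -8; 9 ≥ -8 — OK.
C6: 6 mod 7 = 6, not 1 — violated.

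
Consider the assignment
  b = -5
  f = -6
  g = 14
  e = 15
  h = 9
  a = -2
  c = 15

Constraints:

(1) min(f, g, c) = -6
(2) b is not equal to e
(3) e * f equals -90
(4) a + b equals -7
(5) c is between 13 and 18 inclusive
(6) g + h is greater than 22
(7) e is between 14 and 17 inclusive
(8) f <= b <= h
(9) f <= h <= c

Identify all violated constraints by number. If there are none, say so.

(1) min(-6, 14, 15) = -6 — satisfied.
(2) b = -5, e = 15; distinct — satisfied.
(3) e * f = 15 * (-6) = -90 — satisfied.
(4) a + b = -2 + (-5) = -7 — satisfied.
(5) c = 15 lies in [13, 18] — satisfied.
(6) g + h = 14 + 9 = 23; 23 > 22 — satisfied.
(7) e = 15 lies in [14, 17] — satisfied.
(8) values -6 <= -5 <= 9 — satisfied.
(9) values -6 <= 9 <= 15 — satisfied.

No violations.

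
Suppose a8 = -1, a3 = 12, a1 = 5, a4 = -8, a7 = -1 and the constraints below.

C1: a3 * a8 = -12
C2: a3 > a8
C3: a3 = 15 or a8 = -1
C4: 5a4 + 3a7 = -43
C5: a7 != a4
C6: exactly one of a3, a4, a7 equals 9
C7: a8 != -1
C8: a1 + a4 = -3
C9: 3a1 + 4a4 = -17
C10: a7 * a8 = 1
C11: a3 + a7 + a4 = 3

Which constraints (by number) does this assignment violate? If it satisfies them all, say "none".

Violated: 6, 7.

C1: a3 * a8 = 12 * (-1) = -12 — holds.
C2: a3 = 12, a8 = -1; 12 > -1 — holds.
C3: a3 = 12 ≠ 15, but a8 = -1 = -1 (second disjunct) — holds.
C4: 5a4 + 3a7 = 5(-8) + 3(-1) = -43 — holds.
C5: a7 = -1, a4 = -8; distinct — holds.
C6: a3=12, a4=-8, a7=-1; 0 of them equal 9, not exactly one — does not hold.
C7: a8 = -1, but -1 is required to differ — does not hold.
C8: a1 + a4 = 5 + (-8) = -3 — holds.
C9: 3a1 + 4a4 = 3(5) + 4(-8) = -17 — holds.
C10: a7 * a8 = -1 * (-1) = 1 — holds.
C11: a3 + a7 + a4 = 12 + (-1) + (-8) = 3 — holds.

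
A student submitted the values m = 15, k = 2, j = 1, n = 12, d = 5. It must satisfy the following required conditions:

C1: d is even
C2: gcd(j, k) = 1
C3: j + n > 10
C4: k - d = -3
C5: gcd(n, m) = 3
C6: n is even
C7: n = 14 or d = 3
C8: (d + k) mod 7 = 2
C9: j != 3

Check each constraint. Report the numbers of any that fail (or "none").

No — constraints 1, 7, and 8 are not satisfied.

C1: d = 5 is odd — violated.
C2: gcd(1, 2) = 1 — satisfied.
C3: j + n = 1 + 12 = 13; 13 > 10 — satisfied.
C4: k - d = 2 - 5 = -3 — satisfied.
C5: gcd(12, 15) = 3 — satisfied.
C6: n = 12 is even — satisfied.
C7: n = 12 ≠ 14 and d = 5 ≠ 3; both disjuncts false — violated.
C8: d + k = 7; 7 mod 7 = 0, not 2 — violated.
C9: j = 1, and 1 ≠ 3 — satisfied.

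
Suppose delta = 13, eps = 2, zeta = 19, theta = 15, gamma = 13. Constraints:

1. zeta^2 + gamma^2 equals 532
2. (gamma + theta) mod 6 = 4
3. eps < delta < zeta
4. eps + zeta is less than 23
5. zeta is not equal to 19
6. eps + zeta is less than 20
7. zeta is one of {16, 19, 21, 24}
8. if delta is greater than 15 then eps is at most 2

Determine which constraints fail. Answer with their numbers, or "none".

1. zeta^2 + gamma^2 = 19^2 + 13^2 = 361 + 169 = 530, not 532  false
2. gamma + theta = 28; 28 mod 6 = 4  true
3. values 2 < 13 < 19  true
4. eps + zeta = 2 + 19 = 21; 21 < 23  true
5. zeta = 19, but 19 is required to differ  false
6. eps + zeta = 2 + 19 = 21; 21 ≥ 20, bound 20 not met  false
7. zeta = 19 is in {16, 19, 21, 24}  true
8. delta = 13, not > 15; antecedent false, conditional vacuously true  true

Constraints 1, 5, and 6 do not hold.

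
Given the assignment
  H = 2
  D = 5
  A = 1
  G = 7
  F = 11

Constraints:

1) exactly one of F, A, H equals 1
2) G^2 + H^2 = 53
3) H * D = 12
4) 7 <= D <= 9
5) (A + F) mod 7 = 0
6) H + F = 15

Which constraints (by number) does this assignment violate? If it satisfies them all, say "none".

1) F=11, A=1, H=2; 1 of them equals 1  true
2) G^2 + H^2 = 7^2 + 2^2 = 49 + 4 = 53  true
3) H * D = 2 * 5 = 10, not 12  false
4) D = 5 is outside [7, 9]  false
5) A + F = 12; 12 mod 7 = 5, not 0  false
6) H + F = 2 + 11 = 13, not 15  false

No — constraints 3, 4, 5, 6 are not satisfied.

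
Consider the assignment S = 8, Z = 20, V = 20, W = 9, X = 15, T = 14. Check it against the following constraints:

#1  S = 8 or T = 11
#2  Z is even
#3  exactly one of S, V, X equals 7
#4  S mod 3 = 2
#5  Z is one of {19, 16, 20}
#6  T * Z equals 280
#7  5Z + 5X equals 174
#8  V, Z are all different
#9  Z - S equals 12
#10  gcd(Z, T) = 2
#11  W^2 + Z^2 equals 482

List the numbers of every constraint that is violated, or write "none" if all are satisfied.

#1 S = 8 = 8 (first disjunct)  ✓
#2 Z = 20 is even  ✓
#3 S=8, V=20, X=15; 0 of them equal 7, not exactly one  ✗
#4 8 mod 3 = 2  ✓
#5 Z = 20 is in {19, 16, 20}  ✓
#6 T * Z = 14 * 20 = 280  ✓
#7 5Z + 5X = 5(20) + 5(15) = 175, not 174  ✗
#8 V = Z = 20, not all different  ✗
#9 Z - S = 20 - 8 = 12  ✓
#10 gcd(20, 14) = 2  ✓
#11 W^2 + Z^2 = 9^2 + 20^2 = 81 + 400 = 481, not 482  ✗

The assignment fails constraints 3, 7, 8, and 11.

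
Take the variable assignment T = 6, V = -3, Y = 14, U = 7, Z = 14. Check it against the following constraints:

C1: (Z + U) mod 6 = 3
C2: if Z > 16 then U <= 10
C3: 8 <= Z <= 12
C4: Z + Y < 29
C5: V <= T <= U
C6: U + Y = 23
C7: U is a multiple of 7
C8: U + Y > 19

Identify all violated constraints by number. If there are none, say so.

Violated: 3 and 6.

C1: Z + U = 21; 21 mod 6 = 3 — holds.
C2: Z = 14, not > 16; antecedent false, conditional vacuously true — holds.
C3: Z = 14 is outside [8, 12] — fails.
C4: Z + Y = 14 + 14 = 28; 28 < 29 — holds.
C5: values -3 <= 6 <= 7 — holds.
C6: U + Y = 7 + 14 = 21, not 23 — fails.
C7: 7 / 7 = 1, so 7 divides 7 — holds.
C8: U + Y = 7 + 14 = 21; 21 > 19 — holds.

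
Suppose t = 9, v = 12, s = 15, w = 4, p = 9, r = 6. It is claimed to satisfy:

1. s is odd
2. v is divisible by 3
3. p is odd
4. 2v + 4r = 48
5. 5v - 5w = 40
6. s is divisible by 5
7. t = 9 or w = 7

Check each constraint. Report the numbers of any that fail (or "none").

The assignment satisfies every constraint.

1. s = 15 is odd  holds
2. 12 / 3 = 4, so 3 divides 12  holds
3. p = 9 is odd  holds
4. 2v + 4r = 2(12) + 4(6) = 48  holds
5. 5v - 5w = 5(12) - 5(4) = 40  holds
6. 15 / 5 = 3, so 5 divides 15  holds
7. t = 9 = 9 (first disjunct)  holds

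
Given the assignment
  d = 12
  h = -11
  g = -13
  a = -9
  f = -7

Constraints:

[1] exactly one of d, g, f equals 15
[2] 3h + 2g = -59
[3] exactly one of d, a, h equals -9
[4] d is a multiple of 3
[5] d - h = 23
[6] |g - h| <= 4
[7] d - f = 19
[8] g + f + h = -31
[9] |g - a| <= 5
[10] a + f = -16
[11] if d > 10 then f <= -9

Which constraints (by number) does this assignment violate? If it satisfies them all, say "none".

Violated: 1, 11.

[1] d=12, g=-13, f=-7; 0 of them equal 15, not exactly one — does not hold.
[2] 3h + 2g = 3(-11) + 2(-13) = -59 — holds.
[3] d=12, a=-9, h=-11; 1 of them equals -9 — holds.
[4] 12 / 3 = 4, so 3 divides 12 — holds.
[5] d - h = 12 - (-11) = 23 — holds.
[6] |-13 - (-11)| = 2; 2 ≤ 4 — holds.
[7] d - f = 12 - (-7) = 19 — holds.
[8] g + f + h = -13 + (-7) + (-11) = -31 — holds.
[9] |-13 - (-9)| = 4; 4 ≤ 5 — holds.
[10] a + f = -9 + (-7) = -16 — holds.
[11] d = 12 > 10, so we need f ≤ -9; but f = -7 > -9 — does not hold.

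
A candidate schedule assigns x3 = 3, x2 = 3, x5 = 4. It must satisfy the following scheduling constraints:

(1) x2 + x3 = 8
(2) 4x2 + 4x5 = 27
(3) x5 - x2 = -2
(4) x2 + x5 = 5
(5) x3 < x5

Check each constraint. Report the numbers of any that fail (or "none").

Constraints 1, 2, 3, 4 are violated.

(1) x2 + x3 = 3 + 3 = 6, not 8 — fails.
(2) 4x2 + 4x5 = 4(3) + 4(4) = 28, not 27 — fails.
(3) x5 - x2 = 4 - 3 = 1, not -2 — fails.
(4) x2 + x5 = 3 + 4 = 7, not 5 — fails.
(5) x3 = 3, x5 = 4; 3 < 4 — holds.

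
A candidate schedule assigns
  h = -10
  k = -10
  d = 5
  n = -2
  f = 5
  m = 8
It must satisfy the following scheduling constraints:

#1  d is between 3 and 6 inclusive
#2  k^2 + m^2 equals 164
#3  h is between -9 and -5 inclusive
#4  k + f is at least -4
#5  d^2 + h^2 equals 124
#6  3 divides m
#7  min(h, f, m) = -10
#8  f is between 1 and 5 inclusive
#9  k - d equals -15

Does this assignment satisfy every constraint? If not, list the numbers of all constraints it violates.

#1 d = 5 lies in [3, 6]  holds
#2 k^2 + m^2 = (-10)^2 + 8^2 = 100 + 64 = 164  holds
#3 h = -10 is outside [-9, -5]  fails
#4 k + f = -10 + 5 = -5; -5 < -4, bound -4 not met  fails
#5 d^2 + h^2 = 5^2 + (-10)^2 = 25 + 100 = 125, not 124  fails
#6 8 = 3*2 + 2, so 3 does not divide 8  fails
#7 min(-10, 5, 8) = -10  holds
#8 f = 5 lies in [1, 5]  holds
#9 k - d = -10 - 5 = -15  holds

Violated: 3, 4, 5, 6.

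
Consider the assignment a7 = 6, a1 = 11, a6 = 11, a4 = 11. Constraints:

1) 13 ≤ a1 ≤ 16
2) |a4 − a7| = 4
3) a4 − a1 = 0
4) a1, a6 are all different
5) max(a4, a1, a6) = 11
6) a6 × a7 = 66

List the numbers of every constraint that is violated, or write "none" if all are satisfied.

1) a1 = 11 is outside [13, 16] — fails.
2) |11 − 6| = 5, not 4 — fails.
3) a4 − a1 = 11 − 11 = 0 — holds.
4) a1 = a6 = 11, not all different — fails.
5) max(11, 11, 11) = 11 — holds.
6) a6 × a7 = 11 × 6 = 66 — holds.

The assignment fails constraints 1, 2, and 4.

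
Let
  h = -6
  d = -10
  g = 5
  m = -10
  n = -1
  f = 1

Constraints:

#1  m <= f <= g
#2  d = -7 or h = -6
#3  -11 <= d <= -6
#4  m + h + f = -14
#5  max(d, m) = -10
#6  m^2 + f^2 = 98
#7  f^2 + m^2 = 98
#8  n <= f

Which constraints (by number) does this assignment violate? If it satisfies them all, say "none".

#1 values -10 <= 1 <= 5  yes
#2 d = -10 ≠ -7, but h = -6 = -6 (second disjunct)  yes
#3 d = -10 lies in [-11, -6]  yes
#4 m + h + f = -10 + (-6) + 1 = -15, not -14  no
#5 max(-10, -10) = -10  yes
#6 m^2 + f^2 = (-10)^2 + 1^2 = 100 + 1 = 101, not 98  no
#7 f^2 + m^2 = 1^2 + (-10)^2 = 1 + 100 = 101, not 98  no
#8 n = -1, f = 1; -1 ≤ 1  yes

Constraints 4, 6, and 7 are violated.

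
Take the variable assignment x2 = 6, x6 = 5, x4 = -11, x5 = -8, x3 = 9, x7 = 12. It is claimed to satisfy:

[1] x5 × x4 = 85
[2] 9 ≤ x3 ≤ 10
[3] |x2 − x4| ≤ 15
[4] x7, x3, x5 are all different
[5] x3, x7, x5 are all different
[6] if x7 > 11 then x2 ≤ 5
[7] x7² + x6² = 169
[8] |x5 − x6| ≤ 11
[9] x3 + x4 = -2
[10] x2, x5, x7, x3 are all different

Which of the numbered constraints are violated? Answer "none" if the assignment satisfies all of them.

[1] x5 × x4 = -8 × (-11) = 88, not 85  FAIL
[2] x3 = 9 lies in [9, 10]  OK
[3] |6 − (-11)| = 17; 17 > 15, exceeds bound 15  FAIL
[4] values 12, 9, -8 are pairwise distinct  OK
[5] values 9, 12, -8 are pairwise distinct  OK
[6] x7 = 12 > 11, so we need x2 ≤ 5; but x2 = 6 > 5  FAIL
[7] x7² + x6² = 12² + 5² = 144 + 25 = 169  OK
[8] |-8 − 5| = 13; 13 > 11, exceeds bound 11  FAIL
[9] x3 + x4 = 9 + (-11) = -2  OK
[10] values 6, -8, 12, 9 are pairwise distinct  OK

Constraints 1, 3, 6, 8 are violated.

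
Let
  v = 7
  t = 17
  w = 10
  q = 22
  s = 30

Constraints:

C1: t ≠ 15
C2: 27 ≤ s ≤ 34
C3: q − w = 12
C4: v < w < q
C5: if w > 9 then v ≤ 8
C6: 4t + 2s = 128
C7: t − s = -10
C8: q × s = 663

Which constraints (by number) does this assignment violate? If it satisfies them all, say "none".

C1: t = 17, and 17 ≠ 15  ✓
C2: s = 30 lies in [27, 34]  ✓
C3: q − w = 22 − 10 = 12  ✓
C4: values 7 < 10 < 22  ✓
C5: w = 10 > 9, so we need v ≤ 8; v = 7 ≤ 8  ✓
C6: 4t + 2s = 4(17) + 2(30) = 128  ✓
C7: t − s = 17 − 30 = -13, not -10  ✗
C8: q × s = 22 × 30 = 660, not 663  ✗

Constraints 7 and 8 do not hold.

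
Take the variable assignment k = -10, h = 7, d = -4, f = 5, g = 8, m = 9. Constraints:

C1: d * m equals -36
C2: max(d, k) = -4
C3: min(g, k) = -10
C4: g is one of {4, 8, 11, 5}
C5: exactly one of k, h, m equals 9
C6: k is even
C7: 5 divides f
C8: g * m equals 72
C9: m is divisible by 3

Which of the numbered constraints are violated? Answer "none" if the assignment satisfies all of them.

C1: d * m = -4 * 9 = -36 — holds.
C2: max(-4, -10) = -4 — holds.
C3: min(8, -10) = -10 — holds.
C4: g = 8 is in {4, 8, 11, 5} — holds.
C5: k=-10, h=7, m=9; 1 of them equals 9 — holds.
C6: k = -10 is even — holds.
C7: 5 / 5 = 1, so 5 divides 5 — holds.
C8: g * m = 8 * 9 = 72 — holds.
C9: 9 / 3 = 3, so 3 divides 9 — holds.

The assignment satisfies every constraint.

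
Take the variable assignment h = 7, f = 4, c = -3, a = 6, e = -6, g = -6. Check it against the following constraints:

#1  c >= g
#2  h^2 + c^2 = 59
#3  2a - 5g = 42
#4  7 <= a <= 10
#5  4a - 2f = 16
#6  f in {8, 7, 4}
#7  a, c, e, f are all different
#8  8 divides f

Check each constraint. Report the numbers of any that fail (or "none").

#1 c = -3, g = -6; -3 ≥ -6 — satisfied.
#2 h^2 + c^2 = 7^2 + (-3)^2 = 49 + 9 = 58, not 59 — violated.
#3 2a - 5g = 2(6) - 5(-6) = 42 — satisfied.
#4 a = 6 is outside [7, 10] — violated.
#5 4a - 2f = 4(6) - 2(4) = 16 — satisfied.
#6 f = 4 is in {8, 7, 4} — satisfied.
#7 values 6, -3, -6, 4 are pairwise distinct — satisfied.
#8 4 = 8*0 + 4, so 8 does not divide 4 — violated.

No — constraints 2, 4, and 8 are not satisfied.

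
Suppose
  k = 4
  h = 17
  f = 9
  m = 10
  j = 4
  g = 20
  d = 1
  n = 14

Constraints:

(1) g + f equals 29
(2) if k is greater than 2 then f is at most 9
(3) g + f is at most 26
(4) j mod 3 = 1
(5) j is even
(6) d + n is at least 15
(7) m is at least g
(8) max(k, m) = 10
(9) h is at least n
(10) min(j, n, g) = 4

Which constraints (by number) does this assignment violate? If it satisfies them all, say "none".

Violated: 3, 7.

(1) g + f = 20 + 9 = 29 — holds.
(2) k = 4 > 2, so we need f ≤ 9; f = 9 ≤ 9 — holds.
(3) g + f = 20 + 9 = 29; 29 > 26, bound 26 not met — fails.
(4) 4 mod 3 = 1 — holds.
(5) j = 4 is even — holds.
(6) d + n = 1 + 14 = 15; 15 ≥ 15 — holds.
(7) m = 10, g = 20; 10 < 20 (want ≥) — fails.
(8) max(4, 10) = 10 — holds.
(9) h = 17, n = 14; 17 ≥ 14 — holds.
(10) min(4, 14, 20) = 4 — holds.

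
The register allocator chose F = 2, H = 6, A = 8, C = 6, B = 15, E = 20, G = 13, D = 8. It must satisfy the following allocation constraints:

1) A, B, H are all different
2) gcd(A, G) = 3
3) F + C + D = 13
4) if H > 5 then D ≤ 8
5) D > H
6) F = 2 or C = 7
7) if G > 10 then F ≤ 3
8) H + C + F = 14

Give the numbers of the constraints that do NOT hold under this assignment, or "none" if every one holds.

The assignment fails constraints 2 and 3.

1) values 8, 15, 6 are pairwise distinct  true
2) gcd(8, 13) = 1, not 3  false
3) F + C + D = 2 + 6 + 8 = 16, not 13  false
4) H = 6 > 5, so we need D ≤ 8; D = 8 ≤ 8  true
5) D = 8, H = 6; 8 > 6  true
6) F = 2 = 2 (first disjunct)  true
7) G = 13 > 10, so we need F ≤ 3; F = 2 ≤ 3  true
8) H + C + F = 6 + 6 + 2 = 14  true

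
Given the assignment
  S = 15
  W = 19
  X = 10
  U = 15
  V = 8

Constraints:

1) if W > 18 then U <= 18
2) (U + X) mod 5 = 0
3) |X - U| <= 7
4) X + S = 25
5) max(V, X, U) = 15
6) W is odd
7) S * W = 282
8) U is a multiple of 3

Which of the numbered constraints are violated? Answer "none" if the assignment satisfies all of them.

Constraint 7 does not hold.

1) W = 19 > 18, so we need U ≤ 18; U = 15 ≤ 18 — holds.
2) U + X = 25; 25 mod 5 = 0 — holds.
3) |10 - 15| = 5; 5 ≤ 7 — holds.
4) X + S = 10 + 15 = 25 — holds.
5) max(8, 10, 15) = 15 — holds.
6) W = 19 is odd — holds.
7) S * W = 15 * 19 = 285, not 282 — fails.
8) 15 / 3 = 5, so 3 divides 15 — holds.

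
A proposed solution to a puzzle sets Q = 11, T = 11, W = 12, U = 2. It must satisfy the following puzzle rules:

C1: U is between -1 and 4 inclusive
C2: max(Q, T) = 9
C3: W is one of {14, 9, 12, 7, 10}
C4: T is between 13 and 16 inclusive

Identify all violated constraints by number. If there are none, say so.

C1: U = 2 lies in [-1, 4]  ✔
C2: max(11, 11) = 11, not 9  ✘
C3: W = 12 is in {14, 9, 12, 7, 10}  ✔
C4: T = 11 is outside [13, 16]  ✘

Violated: 2, 4.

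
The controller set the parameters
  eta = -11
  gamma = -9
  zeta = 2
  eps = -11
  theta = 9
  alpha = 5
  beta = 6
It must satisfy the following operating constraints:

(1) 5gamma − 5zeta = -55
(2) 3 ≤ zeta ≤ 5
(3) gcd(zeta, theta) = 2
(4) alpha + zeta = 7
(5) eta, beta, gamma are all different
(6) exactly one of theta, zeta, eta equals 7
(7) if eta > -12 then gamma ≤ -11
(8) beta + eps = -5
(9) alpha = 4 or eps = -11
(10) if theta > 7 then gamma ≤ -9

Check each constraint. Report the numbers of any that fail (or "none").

The assignment fails constraints 2, 3, 6, 7.

(1) 5gamma − 5zeta = 5(-9) − 5(2) = -55 — satisfied.
(2) zeta = 2 is outside [3, 5] — violated.
(3) gcd(2, 9) = 1, not 2 — violated.
(4) alpha + zeta = 5 + 2 = 7 — satisfied.
(5) values -11, 6, -9 are pairwise distinct — satisfied.
(6) theta=9, zeta=2, eta=-11; 0 of them equal 7, not exactly one — violated.
(7) eta = -11 > -12, so we need gamma ≤ -11; but gamma = -9 > -11 — violated.
(8) beta + eps = 6 + (-11) = -5 — satisfied.
(9) alpha = 5 ≠ 4, but eps = -11 = -11 (second disjunct) — satisfied.
(10) theta = 9 > 7, so we need gamma ≤ -9; gamma = -9 ≤ -9 — satisfied.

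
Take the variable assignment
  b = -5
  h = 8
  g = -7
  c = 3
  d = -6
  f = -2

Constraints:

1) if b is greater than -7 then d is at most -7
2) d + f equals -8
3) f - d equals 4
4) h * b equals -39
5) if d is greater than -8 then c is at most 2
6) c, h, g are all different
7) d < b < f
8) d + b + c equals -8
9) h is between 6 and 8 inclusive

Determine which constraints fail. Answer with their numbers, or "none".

1) b = -5 > -7, so we need d ≤ -7; but d = -6 > -7 — violated.
2) d + f = -6 + (-2) = -8 — satisfied.
3) f - d = -2 - (-6) = 4 — satisfied.
4) h * b = 8 * (-5) = -40, not -39 — violated.
5) d = -6 > -8, so we need c ≤ 2; but c = 3 > 2 — violated.
6) values 3, 8, -7 are pairwise distinct — satisfied.
7) values -6 < -5 < -2 — satisfied.
8) d + b + c = -6 + (-5) + 3 = -8 — satisfied.
9) h = 8 lies in [6, 8] — satisfied.

Violated: 1, 4, and 5.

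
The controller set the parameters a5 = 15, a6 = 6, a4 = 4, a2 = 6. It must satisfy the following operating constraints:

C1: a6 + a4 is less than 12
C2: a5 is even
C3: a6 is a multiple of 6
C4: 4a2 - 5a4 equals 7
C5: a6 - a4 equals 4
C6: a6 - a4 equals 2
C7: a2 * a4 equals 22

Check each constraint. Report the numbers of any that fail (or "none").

C1: a6 + a4 = 6 + 4 = 10; 10 < 12 — OK.
C2: a5 = 15 is odd — violated.
C3: 6 / 6 = 1, so 6 divides 6 — OK.
C4: 4a2 - 5a4 = 4(6) - 5(4) = 4, not 7 — violated.
C5: a6 - a4 = 6 - 4 = 2, not 4 — violated.
C6: a6 - a4 = 6 - 4 = 2 — OK.
C7: a2 * a4 = 6 * 4 = 24, not 22 — violated.

No — constraints 2, 4, 5, and 7 are not satisfied.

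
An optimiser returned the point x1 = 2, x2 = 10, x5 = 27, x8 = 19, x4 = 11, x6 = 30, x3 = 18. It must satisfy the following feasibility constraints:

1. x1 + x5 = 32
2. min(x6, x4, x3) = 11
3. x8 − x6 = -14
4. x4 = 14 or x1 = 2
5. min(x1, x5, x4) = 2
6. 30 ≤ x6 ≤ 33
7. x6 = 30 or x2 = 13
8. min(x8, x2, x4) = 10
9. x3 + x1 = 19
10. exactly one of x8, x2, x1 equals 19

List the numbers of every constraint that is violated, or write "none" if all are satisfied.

1. x1 + x5 = 2 + 27 = 29, not 32  ✗
2. min(30, 11, 18) = 11  ✓
3. x8 − x6 = 19 − 30 = -11, not -14  ✗
4. x4 = 11 ≠ 14, but x1 = 2 = 2 (second disjunct)  ✓
5. min(2, 27, 11) = 2  ✓
6. x6 = 30 lies in [30, 33]  ✓
7. x6 = 30 = 30 (first disjunct)  ✓
8. min(19, 10, 11) = 10  ✓
9. x3 + x1 = 18 + 2 = 20, not 19  ✗
10. x8=19, x2=10, x1=2; 1 of them equals 19  ✓

The assignment fails constraints 1, 3, 9.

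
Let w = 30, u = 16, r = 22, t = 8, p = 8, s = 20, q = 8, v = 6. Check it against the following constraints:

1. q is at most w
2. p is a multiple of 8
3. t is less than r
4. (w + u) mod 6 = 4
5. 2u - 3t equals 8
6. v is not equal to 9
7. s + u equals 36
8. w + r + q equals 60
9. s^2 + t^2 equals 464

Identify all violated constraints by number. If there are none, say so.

1. q = 8, w = 30; 8 ≤ 30 — satisfied.
2. 8 / 8 = 1, so 8 divides 8 — satisfied.
3. t = 8, r = 22; 8 < 22 — satisfied.
4. w + u = 46; 46 mod 6 = 4 — satisfied.
5. 2u - 3t = 2(16) - 3(8) = 8 — satisfied.
6. v = 6, and 6 ≠ 9 — satisfied.
7. s + u = 20 + 16 = 36 — satisfied.
8. w + r + q = 30 + 22 + 8 = 60 — satisfied.
9. s^2 + t^2 = 20^2 + 8^2 = 400 + 64 = 464 — satisfied.

Yes — all constraints hold.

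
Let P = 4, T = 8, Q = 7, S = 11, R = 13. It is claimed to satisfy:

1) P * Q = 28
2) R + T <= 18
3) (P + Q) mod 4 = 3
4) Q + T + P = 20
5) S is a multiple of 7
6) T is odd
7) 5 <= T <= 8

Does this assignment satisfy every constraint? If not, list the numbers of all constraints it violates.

No — constraints 2, 4, 5, and 6 are not satisfied.

1) P * Q = 4 * 7 = 28 — satisfied.
2) R + T = 13 + 8 = 21; 21 > 18, bound 18 not met — violated.
3) P + Q = 11; 11 mod 4 = 3 — satisfied.
4) Q + T + P = 7 + 8 + 4 = 19, not 20 — violated.
5) 11 = 7*1 + 4, so 7 does not divide 11 — violated.
6) T = 8 is even — violated.
7) T = 8 lies in [5, 8] — satisfied.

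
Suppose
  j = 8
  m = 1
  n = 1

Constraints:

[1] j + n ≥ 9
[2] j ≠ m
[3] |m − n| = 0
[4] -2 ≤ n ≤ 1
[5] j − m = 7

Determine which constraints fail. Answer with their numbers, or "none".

All constraints are satisfied.

[1] j + n = 8 + 1 = 9; 9 ≥ 9 — satisfied.
[2] j = 8, m = 1; distinct — satisfied.
[3] |1 − 1| = 0 — satisfied.
[4] n = 1 lies in [-2, 1] — satisfied.
[5] j − m = 8 − 1 = 7 — satisfied.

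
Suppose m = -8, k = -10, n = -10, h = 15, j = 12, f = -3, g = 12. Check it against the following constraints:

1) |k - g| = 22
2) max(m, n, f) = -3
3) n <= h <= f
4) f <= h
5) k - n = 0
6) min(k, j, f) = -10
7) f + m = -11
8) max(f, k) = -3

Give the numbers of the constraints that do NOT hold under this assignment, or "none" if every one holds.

1) |-10 - 12| = 22 — holds.
2) max(-8, -10, -3) = -3 — holds.
3) values -10, 15, -3; h = 15 is not <= f = -3 — does not hold.
4) f = -3, h = 15; -3 ≤ 15 — holds.
5) k - n = -10 - (-10) = 0 — holds.
6) min(-10, 12, -3) = -10 — holds.
7) f + m = -3 + (-8) = -11 — holds.
8) max(-3, -10) = -3 — holds.

The assignment fails constraint 3.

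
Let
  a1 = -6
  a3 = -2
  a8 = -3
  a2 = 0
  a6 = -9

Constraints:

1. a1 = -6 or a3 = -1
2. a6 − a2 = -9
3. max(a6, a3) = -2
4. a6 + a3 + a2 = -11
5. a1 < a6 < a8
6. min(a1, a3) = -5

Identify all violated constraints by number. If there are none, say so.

1. a1 = -6 = -6 (first disjunct)  true
2. a6 − a2 = -9 − 0 = -9  true
3. max(-9, -2) = -2  true
4. a6 + a3 + a2 = -9 + (-2) + 0 = -11  true
5. values -6, -9, -3; a1 = -6 is not < a6 = -9  false
6. min(-6, -2) = -6, not -5  false

Constraints 5 and 6 do not hold.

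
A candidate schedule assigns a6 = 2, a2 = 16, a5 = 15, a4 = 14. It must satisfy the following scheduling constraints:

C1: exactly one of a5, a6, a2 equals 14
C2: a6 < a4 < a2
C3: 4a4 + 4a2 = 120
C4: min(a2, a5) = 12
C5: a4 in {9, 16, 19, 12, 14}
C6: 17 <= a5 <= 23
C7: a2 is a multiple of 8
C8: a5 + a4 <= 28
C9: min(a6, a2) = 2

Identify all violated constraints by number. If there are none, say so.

C1: a5=15, a6=2, a2=16; 0 of them equal 14, not exactly one  no
C2: values 2 < 14 < 16  yes
C3: 4a4 + 4a2 = 4(14) + 4(16) = 120  yes
C4: min(16, 15) = 15, not 12  no
C5: a4 = 14 is in {9, 16, 19, 12, 14}  yes
C6: a5 = 15 is outside [17, 23]  no
C7: 16 / 8 = 2, so 8 divides 16  yes
C8: a5 + a4 = 15 + 14 = 29; 29 > 28, bound 28 not met  no
C9: min(2, 16) = 2  yes

No — constraints 1, 4, 6, and 8 are not satisfied.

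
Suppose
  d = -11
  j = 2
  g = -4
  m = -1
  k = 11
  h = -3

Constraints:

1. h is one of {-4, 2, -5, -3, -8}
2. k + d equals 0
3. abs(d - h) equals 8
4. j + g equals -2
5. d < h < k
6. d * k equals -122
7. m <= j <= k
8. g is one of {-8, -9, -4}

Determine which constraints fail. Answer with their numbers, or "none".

1. h = -3 is in {-4, 2, -5, -3, -8} — OK.
2. k + d = 11 + (-11) = 0 — OK.
3. abs(-11 - (-3)) = 8 — OK.
4. j + g = 2 + (-4) = -2 — OK.
5. values -11 < -3 < 11 — OK.
6. d * k = -11 * 11 = -121, not -122 — violated.
7. values -1 <= 2 <= 11 — OK.
8. g = -4 is in {-8, -9, -4} — OK.

Constraint 6 is violated.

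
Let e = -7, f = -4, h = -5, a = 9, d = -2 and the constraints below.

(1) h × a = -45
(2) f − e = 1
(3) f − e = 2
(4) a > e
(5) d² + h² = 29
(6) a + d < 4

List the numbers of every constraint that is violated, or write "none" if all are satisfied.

(1) h × a = -5 × 9 = -45 — holds.
(2) f − e = -4 − (-7) = 3, not 1 — fails.
(3) f − e = -4 − (-7) = 3, not 2 — fails.
(4) a = 9, e = -7; 9 > -7 — holds.
(5) d² + h² = (-2)² + (-5)² = 4 + 25 = 29 — holds.
(6) a + d = 9 + (-2) = 7; 7 ≥ 4, bound 4 not met — fails.

Violated: 2, 3, 6.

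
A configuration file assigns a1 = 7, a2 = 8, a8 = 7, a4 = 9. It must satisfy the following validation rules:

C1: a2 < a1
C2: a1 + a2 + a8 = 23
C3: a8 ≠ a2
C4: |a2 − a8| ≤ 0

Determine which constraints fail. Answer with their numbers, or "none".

C1: a2 = 8, a1 = 7; 8 ≥ 7 (want <) — does not hold.
C2: a1 + a2 + a8 = 7 + 8 + 7 = 22, not 23 — does not hold.
C3: a8 = 7, a2 = 8; distinct — holds.
C4: |8 − 7| = 1; 1 > 0, exceeds bound 0 — does not hold.

Constraints 1, 2, 4 are violated.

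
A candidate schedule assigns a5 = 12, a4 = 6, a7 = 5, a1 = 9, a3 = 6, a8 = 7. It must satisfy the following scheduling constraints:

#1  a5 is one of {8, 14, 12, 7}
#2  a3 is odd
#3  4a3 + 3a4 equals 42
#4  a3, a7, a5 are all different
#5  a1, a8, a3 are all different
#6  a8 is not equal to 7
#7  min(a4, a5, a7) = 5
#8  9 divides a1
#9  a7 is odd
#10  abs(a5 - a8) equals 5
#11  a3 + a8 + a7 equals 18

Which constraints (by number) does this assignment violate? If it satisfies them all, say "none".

Constraints 2 and 6 do not hold.

#1 a5 = 12 is in {8, 14, 12, 7}  yes
#2 a3 = 6 is even  no
#3 4a3 + 3a4 = 4(6) + 3(6) = 42  yes
#4 values 6, 5, 12 are pairwise distinct  yes
#5 values 9, 7, 6 are pairwise distinct  yes
#6 a8 = 7, but 7 is required to differ  no
#7 min(6, 12, 5) = 5  yes
#8 9 / 9 = 1, so 9 divides 9  yes
#9 a7 = 5 is odd  yes
#10 abs(12 - 7) = 5  yes
#11 a3 + a8 + a7 = 6 + 7 + 5 = 18  yes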